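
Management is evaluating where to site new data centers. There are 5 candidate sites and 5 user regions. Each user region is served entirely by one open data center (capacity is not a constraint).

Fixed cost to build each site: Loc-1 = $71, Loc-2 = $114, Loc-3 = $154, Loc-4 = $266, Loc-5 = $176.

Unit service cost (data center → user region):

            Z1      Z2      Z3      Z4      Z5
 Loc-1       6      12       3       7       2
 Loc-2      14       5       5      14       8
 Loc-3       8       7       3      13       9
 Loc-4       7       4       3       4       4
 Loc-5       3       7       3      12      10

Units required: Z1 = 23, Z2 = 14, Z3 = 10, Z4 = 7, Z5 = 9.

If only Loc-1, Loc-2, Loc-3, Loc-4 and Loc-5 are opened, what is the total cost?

Total cost: 982

Each user region is assigned to its cheapest site among the open ones.
{Loc-1, Loc-2, Loc-3, Loc-4, Loc-5}: Z1→Loc-5 3·23=69, Z2→Loc-4 4·14=56, Z3→Loc-1 3·10=30, Z4→Loc-4 4·7=28, Z5→Loc-1 2·9=18. Service 201; fixed 781; total 982.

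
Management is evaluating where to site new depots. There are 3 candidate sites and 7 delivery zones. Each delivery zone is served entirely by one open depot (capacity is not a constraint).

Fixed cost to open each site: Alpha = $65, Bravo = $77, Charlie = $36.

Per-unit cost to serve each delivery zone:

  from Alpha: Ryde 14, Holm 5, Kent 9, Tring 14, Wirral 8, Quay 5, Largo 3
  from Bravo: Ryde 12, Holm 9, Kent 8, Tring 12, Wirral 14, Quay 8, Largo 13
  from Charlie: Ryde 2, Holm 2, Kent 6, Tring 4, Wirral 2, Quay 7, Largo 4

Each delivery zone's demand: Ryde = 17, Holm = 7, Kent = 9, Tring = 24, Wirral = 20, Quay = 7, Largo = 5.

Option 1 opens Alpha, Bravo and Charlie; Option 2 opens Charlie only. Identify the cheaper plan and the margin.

Option 1: {Alpha, Bravo, Charlie}: Ryde→Charlie 2·17=34, Holm→Charlie 2·7=14, Kent→Charlie 6·9=54, Tring→Charlie 4·24=96, Wirral→Charlie 2·20=40, Quay→Alpha 5·7=35, Largo→Alpha 3·5=15. Service 288; fixed 178; total 466.
Option 2: {Charlie}: Ryde→Charlie 2·17=34, Holm→Charlie 2·7=14, Kent→Charlie 6·9=54, Tring→Charlie 4·24=96, Wirral→Charlie 2·20=40, Quay→Charlie 7·7=49, Largo→Charlie 4·5=20. Service 307; fixed 36; total 343.
Difference: |466 − 343| = 123.

Option 2 is cheaper by 123.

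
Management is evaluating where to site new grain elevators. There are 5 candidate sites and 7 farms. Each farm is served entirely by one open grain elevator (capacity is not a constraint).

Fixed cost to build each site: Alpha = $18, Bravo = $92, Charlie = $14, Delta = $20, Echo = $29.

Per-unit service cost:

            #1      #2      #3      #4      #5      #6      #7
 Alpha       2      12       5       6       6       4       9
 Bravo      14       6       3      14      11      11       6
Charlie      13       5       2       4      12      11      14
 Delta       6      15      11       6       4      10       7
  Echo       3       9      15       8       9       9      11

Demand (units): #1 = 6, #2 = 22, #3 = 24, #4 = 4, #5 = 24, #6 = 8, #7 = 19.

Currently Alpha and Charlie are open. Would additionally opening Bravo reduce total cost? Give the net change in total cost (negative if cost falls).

Current service cost with {Alpha, Charlie}: 533.
Adding Bravo: each farm re-picks its cheapest; new service cost 476, saving 57.
Extra fixed cost: 92. Net change = 92 − 57 = 35.
(Totals: 565 → 600.)

No — net change +35 (cost rises by 35).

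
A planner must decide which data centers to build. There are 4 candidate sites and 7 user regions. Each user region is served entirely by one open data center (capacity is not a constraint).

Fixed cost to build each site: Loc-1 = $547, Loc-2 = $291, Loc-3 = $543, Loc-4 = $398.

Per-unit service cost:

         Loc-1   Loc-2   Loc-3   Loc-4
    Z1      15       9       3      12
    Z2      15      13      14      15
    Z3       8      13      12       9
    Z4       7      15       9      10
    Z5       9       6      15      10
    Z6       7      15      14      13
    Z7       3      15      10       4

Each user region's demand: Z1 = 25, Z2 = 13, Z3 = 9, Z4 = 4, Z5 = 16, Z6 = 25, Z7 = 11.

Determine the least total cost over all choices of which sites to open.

Minimum total cost: 1498

For any fixed open set, each user region goes to its cheapest open site; total = fixed + service.
{Loc-2}: Z1→Loc-2 9·25=225, Z2→Loc-2 13·13=169, Z3→Loc-2 13·9=117, Z4→Loc-2 15·4=60, Z5→Loc-2 6·16=96, Z6→Loc-2 15·25=375, Z7→Loc-2 15·11=165. Service 1207; fixed 291; total 1498.
{Loc-4}: service 1145 + fixed 398 = 1543
{Loc-1}: service 1022 + fixed 547 = 1569
{Loc-1, Loc-2, Loc-3, Loc-4}: Z1→Loc-3 3·25=75, Z2→Loc-2 13·13=169, Z3→Loc-1 8·9=72, Z4→Loc-1 7·4=28, Z5→Loc-2 6·16=96, Z6→Loc-1 7·25=175, Z7→Loc-1 3·11=33. Service 648; fixed 1779; total 2427.
No other subset beats 1498.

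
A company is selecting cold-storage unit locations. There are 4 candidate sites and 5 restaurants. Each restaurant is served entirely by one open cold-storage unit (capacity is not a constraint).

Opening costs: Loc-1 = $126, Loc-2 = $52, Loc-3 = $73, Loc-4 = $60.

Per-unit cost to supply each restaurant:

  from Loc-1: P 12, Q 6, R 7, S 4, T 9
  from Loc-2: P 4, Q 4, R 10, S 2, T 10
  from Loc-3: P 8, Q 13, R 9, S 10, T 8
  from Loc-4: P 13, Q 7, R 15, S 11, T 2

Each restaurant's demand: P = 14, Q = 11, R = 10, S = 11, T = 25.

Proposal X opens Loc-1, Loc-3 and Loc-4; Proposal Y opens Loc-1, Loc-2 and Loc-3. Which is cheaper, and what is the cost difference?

Proposal X is cheaper by 42.

Proposal X: {Loc-1, Loc-3, Loc-4}: P→Loc-3 8·14=112, Q→Loc-1 6·11=66, R→Loc-1 7·10=70, S→Loc-1 4·11=44, T→Loc-4 2·25=50. Service 342; fixed 259; total 601.
Proposal Y: {Loc-1, Loc-2, Loc-3}: P→Loc-2 4·14=56, Q→Loc-2 4·11=44, R→Loc-1 7·10=70, S→Loc-2 2·11=22, T→Loc-3 8·25=200. Service 392; fixed 251; total 643.
Difference: |601 − 643| = 42.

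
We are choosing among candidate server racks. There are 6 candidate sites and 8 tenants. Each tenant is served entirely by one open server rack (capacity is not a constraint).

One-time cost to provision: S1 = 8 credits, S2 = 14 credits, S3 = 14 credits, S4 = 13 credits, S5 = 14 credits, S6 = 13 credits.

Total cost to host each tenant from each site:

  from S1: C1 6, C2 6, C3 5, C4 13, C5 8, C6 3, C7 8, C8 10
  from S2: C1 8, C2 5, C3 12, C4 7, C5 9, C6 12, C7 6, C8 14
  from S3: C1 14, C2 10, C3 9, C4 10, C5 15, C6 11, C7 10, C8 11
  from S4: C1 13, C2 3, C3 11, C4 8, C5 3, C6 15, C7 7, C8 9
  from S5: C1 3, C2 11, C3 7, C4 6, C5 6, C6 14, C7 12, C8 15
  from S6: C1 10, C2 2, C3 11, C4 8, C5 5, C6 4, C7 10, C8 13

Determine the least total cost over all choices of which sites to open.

For any fixed open set, each tenant goes to its cheapest open site; total = fixed + service.
{S1, S4}: C1→S1 6, C2→S4 3, C3→S1 5, C4→S4 8, C5→S4 3, C6→S1 3, C7→S4 7, C8→S4 9. Service 44; fixed 21; total 65.
{S1}: service 59 + fixed 8 = 67
{S1, S6}: C1→S1 6, C2→S6 2, C3→S1 5, C4→S6 8, C5→S6 5, C6→S1 3, C7→S1 8, C8→S1 10. Service 47; fixed 21; total 68.
{S1, S2, S3, S4, S5, S6}: C1→S5 3, C2→S6 2, C3→S1 5, C4→S5 6, C5→S4 3, C6→S1 3, C7→S2 6, C8→S4 9. Service 37; fixed 76; total 113.
No other subset beats 65.

Minimum total cost: 65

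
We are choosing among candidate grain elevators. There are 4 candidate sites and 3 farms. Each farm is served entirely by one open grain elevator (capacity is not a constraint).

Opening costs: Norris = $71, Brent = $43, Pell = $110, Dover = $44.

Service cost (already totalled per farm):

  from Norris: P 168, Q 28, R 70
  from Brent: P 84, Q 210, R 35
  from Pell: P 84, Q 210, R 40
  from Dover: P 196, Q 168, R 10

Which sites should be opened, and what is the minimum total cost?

Open Norris and Brent; minimum total cost 261.

For any fixed open set, each farm goes to its cheapest open site; total = fixed + service.
{Norris, Brent}: P→Brent 84, Q→Norris 28, R→Brent 35. Service 147; fixed 114; total 261.
{Norris, Brent, Dover}: service 122 + fixed 158 = 280
{Norris, Dover}: service 206 + fixed 115 = 321
{Norris, Brent, Pell, Dover}: service 122 + fixed 268 = 390
No other subset beats 261.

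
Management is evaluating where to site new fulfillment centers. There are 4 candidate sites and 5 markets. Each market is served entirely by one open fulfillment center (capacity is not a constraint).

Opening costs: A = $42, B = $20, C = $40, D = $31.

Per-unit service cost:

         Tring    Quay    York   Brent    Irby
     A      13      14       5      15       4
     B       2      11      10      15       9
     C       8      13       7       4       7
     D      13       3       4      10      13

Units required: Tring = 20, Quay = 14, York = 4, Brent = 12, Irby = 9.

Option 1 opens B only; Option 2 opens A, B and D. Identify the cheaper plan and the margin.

Option 1: {B}: Tring→B 2·20=40, Quay→B 11·14=154, York→B 10·4=40, Brent→B 15·12=180, Irby→B 9·9=81. Service 495; fixed 20; total 515.
Option 2: {A, B, D}: Tring→B 2·20=40, Quay→D 3·14=42, York→D 4·4=16, Brent→D 10·12=120, Irby→A 4·9=36. Service 254; fixed 93; total 347.
Difference: |515 − 347| = 168.

Option 2 is cheaper by 168.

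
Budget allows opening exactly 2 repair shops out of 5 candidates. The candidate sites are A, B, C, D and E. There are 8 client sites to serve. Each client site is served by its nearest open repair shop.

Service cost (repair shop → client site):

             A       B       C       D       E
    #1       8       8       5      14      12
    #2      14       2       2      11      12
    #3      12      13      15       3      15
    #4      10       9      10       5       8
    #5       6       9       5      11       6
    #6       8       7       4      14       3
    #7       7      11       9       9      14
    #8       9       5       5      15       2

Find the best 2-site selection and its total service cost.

With exactly 2 open, each client site uses its cheapest among the chosen.
{C, D}: #1→C 5, #2→C 2, #3→D 3, #4→D 5, #5→C 5, #6→C 4, #7→C 9, #8→C 5. Service cost 38.
{B, D}: service cost 48
{C, E}: service cost 49
Among all 10 size-2 choices, {C, D} is lowest.

Choose C and D; total service cost 38.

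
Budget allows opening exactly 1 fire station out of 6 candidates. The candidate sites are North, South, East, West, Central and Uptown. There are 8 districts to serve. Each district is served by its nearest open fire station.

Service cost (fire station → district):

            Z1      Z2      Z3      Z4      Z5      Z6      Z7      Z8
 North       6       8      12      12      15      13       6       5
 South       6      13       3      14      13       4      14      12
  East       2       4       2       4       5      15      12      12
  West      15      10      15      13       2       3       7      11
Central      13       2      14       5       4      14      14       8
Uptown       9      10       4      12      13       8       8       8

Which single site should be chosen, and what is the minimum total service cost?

Choose East only; total service cost 56.

With exactly 1 open, each district uses its cheapest among the chosen.
{East}: Z1→East 2, Z2→East 4, Z3→East 2, Z4→East 4, Z5→East 5, Z6→East 15, Z7→East 12, Z8→East 12. Service cost 56.
{Uptown}: service cost 72
{Central}: service cost 74
Among all 6 size-1 choices, {East} is lowest.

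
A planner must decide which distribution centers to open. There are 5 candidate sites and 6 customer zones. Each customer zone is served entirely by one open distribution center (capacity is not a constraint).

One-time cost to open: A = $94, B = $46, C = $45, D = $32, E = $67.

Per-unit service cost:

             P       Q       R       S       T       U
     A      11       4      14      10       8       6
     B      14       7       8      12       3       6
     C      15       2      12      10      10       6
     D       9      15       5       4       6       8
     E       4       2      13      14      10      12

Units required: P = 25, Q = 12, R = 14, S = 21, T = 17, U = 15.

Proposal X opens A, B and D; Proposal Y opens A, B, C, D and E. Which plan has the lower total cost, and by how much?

Proposal Y is cheaper by 37.

Proposal X: {A, B, D}: P→D 9·25=225, Q→A 4·12=48, R→D 5·14=70, S→D 4·21=84, T→B 3·17=51, U→A 6·15=90. Service 568; fixed 172; total 740.
Proposal Y: {A, B, C, D, E}: P→E 4·25=100, Q→C 2·12=24, R→D 5·14=70, S→D 4·21=84, T→B 3·17=51, U→A 6·15=90. Service 419; fixed 284; total 703.
Difference: |740 − 703| = 37.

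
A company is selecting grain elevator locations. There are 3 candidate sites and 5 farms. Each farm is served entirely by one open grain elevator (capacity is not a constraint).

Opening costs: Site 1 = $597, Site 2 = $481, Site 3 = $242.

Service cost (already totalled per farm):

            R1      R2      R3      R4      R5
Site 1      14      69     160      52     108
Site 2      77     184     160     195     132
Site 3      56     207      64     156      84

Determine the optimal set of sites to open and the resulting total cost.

Open Site 3 only; minimum total cost 809.

For any fixed open set, each farm goes to its cheapest open site; total = fixed + service.
{Site 3}: R1→Site 3 56, R2→Site 3 207, R3→Site 3 64, R4→Site 3 156, R5→Site 3 84. Service 567; fixed 242; total 809.
{Site 1}: service 403 + fixed 597 = 1000
{Site 1, Site 3}: R1→Site 1 14, R2→Site 1 69, R3→Site 3 64, R4→Site 1 52, R5→Site 3 84. Service 283; fixed 839; total 1122.
{Site 1, Site 2, Site 3}: R1→Site 1 14, R2→Site 1 69, R3→Site 3 64, R4→Site 1 52, R5→Site 3 84. Service 283; fixed 1320; total 1603.
No other subset beats 809.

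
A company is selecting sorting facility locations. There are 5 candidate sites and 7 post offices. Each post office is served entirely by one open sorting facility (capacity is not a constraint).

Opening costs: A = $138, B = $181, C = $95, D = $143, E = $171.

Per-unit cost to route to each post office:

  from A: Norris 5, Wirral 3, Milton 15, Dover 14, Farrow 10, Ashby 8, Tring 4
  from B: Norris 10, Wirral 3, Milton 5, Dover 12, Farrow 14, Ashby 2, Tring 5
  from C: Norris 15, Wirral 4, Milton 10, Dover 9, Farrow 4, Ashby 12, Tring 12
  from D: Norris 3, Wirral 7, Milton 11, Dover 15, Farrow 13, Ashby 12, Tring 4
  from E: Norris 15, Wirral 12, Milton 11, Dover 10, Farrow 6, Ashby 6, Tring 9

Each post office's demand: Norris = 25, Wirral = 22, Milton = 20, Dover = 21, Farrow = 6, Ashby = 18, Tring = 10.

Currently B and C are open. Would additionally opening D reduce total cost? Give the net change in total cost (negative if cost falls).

Current service cost with {B, C}: 715.
Adding D: each post office re-picks its cheapest; new service cost 530, saving 185.
Extra fixed cost: 143. Net change = 143 − 185 = -42.
(Totals: 991 → 949.)

Yes — net change −42 (cost falls by 42).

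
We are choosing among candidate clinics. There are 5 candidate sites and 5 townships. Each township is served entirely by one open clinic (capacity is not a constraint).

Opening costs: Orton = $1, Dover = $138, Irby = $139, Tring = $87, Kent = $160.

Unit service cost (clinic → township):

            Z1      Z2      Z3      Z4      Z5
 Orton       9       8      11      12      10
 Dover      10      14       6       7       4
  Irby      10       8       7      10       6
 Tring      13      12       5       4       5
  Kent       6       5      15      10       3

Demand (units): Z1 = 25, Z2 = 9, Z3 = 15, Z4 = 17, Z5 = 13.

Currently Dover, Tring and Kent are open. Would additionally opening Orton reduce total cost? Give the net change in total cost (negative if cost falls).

Current service cost with {Dover, Tring, Kent}: 377.
Adding Orton: each township re-picks its cheapest; new service cost 377, saving 0.
Extra fixed cost: 1. Net change = 1 − 0 = 1.
(Totals: 762 → 763.)

No — net change +1 (cost rises by 1).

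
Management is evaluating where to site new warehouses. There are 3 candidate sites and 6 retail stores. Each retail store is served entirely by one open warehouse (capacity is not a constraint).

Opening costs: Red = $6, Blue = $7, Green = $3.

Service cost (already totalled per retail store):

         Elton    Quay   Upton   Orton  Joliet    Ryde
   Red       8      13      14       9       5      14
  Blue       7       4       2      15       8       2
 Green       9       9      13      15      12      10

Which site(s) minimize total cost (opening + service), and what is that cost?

Open Red and Blue; minimum total cost 42.

For any fixed open set, each retail store goes to its cheapest open site; total = fixed + service.
{Red, Blue}: Elton→Blue 7, Quay→Blue 4, Upton→Blue 2, Orton→Red 9, Joliet→Red 5, Ryde→Blue 2. Service 29; fixed 13; total 42.
{Red, Blue, Green}: service 29 + fixed 16 = 45
{Blue}: Elton→Blue 7, Quay→Blue 4, Upton→Blue 2, Orton→Blue 15, Joliet→Blue 8, Ryde→Blue 2. Service 38; fixed 7; total 45.
{Green}: service 68 + fixed 3 = 71
No other subset beats 42.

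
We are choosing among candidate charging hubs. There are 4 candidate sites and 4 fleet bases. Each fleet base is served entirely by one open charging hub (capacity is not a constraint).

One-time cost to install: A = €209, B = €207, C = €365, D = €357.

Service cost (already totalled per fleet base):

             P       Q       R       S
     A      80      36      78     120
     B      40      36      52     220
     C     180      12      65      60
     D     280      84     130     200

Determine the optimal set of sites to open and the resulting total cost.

For any fixed open set, each fleet base goes to its cheapest open site; total = fixed + service.
{A}: P→A 80, Q→A 36, R→A 78, S→A 120. Service 314; fixed 209; total 523.
{B}: service 348 + fixed 207 = 555
{A, B}: service 248 + fixed 416 = 664
{A, B, C, D}: P→B 40, Q→C 12, R→B 52, S→C 60. Service 164; fixed 1138; total 1302.
No other subset beats 523.

Open A only; minimum total cost 523.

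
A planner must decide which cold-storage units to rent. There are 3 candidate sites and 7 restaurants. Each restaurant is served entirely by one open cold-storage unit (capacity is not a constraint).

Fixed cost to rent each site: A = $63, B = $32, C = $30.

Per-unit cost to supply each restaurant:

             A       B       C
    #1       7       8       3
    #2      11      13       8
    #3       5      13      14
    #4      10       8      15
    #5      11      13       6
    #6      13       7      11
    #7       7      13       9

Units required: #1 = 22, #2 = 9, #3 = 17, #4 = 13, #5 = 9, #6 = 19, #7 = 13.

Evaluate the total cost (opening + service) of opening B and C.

Each restaurant is assigned to its cheapest site among the open ones.
{B, C}: #1→C 3·22=66, #2→C 8·9=72, #3→B 13·17=221, #4→B 8·13=104, #5→C 6·9=54, #6→B 7·19=133, #7→C 9·13=117. Service 767; fixed 62; total 829.

Total cost: 829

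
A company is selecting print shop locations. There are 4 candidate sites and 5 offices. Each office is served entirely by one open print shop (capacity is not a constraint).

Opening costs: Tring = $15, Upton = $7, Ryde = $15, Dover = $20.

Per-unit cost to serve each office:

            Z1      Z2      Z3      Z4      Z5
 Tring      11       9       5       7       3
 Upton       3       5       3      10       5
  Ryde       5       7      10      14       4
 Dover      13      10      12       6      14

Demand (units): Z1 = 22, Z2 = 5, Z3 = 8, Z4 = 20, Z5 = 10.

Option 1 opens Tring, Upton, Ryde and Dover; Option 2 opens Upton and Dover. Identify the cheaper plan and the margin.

Option 2 is cheaper by 10.

Option 1: {Tring, Upton, Ryde, Dover}: Z1→Upton 3·22=66, Z2→Upton 5·5=25, Z3→Upton 3·8=24, Z4→Dover 6·20=120, Z5→Tring 3·10=30. Service 265; fixed 57; total 322.
Option 2: {Upton, Dover}: Z1→Upton 3·22=66, Z2→Upton 5·5=25, Z3→Upton 3·8=24, Z4→Dover 6·20=120, Z5→Upton 5·10=50. Service 285; fixed 27; total 312.
Difference: |322 − 312| = 10.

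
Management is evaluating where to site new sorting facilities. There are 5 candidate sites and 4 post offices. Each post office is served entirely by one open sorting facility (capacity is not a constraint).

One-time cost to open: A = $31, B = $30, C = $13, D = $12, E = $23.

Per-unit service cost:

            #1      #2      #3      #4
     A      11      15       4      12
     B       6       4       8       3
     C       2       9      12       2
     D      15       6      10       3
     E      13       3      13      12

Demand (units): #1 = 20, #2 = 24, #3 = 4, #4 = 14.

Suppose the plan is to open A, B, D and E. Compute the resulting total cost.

Each post office is assigned to its cheapest site among the open ones.
{A, B, D, E}: #1→B 6·20=120, #2→E 3·24=72, #3→A 4·4=16, #4→B 3·14=42. Service 250; fixed 96; total 346.

Total cost: 346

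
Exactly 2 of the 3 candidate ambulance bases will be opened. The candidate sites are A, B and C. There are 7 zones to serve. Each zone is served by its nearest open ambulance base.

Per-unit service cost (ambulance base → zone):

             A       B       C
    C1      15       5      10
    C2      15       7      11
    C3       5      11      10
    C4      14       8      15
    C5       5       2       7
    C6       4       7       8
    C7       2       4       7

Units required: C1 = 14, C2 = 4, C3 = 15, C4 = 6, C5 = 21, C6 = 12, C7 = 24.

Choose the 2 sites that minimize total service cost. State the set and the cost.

Choose A and B; total service cost 359.

With exactly 2 open, each zone uses its cheapest among the chosen.
{A, B}: C1→B 5·14=70, C2→B 7·4=28, C3→A 5·15=75, C4→B 8·6=48, C5→B 2·21=42, C6→A 4·12=48, C7→A 2·24=48. Service cost 359.
{B, C}: service cost 518
{A, C}: service cost 544
Among all 3 size-2 choices, {A, B} is lowest.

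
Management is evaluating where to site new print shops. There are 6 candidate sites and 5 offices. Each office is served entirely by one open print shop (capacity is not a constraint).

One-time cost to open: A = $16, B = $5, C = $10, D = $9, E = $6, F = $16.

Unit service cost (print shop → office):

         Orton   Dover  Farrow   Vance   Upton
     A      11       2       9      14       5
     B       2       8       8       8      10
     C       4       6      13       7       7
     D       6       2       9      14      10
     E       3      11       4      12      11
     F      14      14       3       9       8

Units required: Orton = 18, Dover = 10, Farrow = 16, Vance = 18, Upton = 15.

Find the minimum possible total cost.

For any fixed open set, each office goes to its cheapest open site; total = fixed + service.
{A, B, C, F}: Orton→B 2·18=36, Dover→A 2·10=20, Farrow→F 3·16=48, Vance→C 7·18=126, Upton→A 5·15=75. Service 305; fixed 47; total 352.
{A, B, C, E}: service 321 + fixed 37 = 358
{A, B, C, E, F}: Orton→B 2·18=36, Dover→A 2·10=20, Farrow→F 3·16=48, Vance→C 7·18=126, Upton→A 5·15=75. Service 305; fixed 53; total 358.
{A, B, C, D, E, F}: service 305 + fixed 62 = 367
No other subset beats 352.

Minimum total cost: 352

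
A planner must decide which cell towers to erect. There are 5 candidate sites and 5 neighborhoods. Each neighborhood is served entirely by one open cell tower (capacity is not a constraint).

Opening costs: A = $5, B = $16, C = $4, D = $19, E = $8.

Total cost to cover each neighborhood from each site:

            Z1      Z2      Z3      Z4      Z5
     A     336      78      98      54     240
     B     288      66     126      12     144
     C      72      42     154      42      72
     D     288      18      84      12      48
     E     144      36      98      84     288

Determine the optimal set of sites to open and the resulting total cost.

Open C and D; minimum total cost 257.

For any fixed open set, each neighborhood goes to its cheapest open site; total = fixed + service.
{C, D}: Z1→C 72, Z2→D 18, Z3→D 84, Z4→D 12, Z5→D 48. Service 234; fixed 23; total 257.
{A, C, D}: Z1→C 72, Z2→D 18, Z3→D 84, Z4→D 12, Z5→D 48. Service 234; fixed 28; total 262.
{C, D, E}: service 234 + fixed 31 = 265
{A, B, C, D, E}: service 234 + fixed 52 = 286
No other subset beats 257.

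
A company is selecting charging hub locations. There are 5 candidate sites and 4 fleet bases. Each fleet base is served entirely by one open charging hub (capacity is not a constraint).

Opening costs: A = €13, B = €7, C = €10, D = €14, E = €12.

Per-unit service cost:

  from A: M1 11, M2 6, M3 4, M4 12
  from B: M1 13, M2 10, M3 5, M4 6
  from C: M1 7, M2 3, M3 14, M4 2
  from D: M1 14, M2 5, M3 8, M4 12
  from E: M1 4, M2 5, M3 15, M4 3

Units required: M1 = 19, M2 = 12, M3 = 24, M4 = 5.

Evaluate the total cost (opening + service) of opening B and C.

Each fleet base is assigned to its cheapest site among the open ones.
{B, C}: M1→C 7·19=133, M2→C 3·12=36, M3→B 5·24=120, M4→C 2·5=10. Service 299; fixed 17; total 316.

Total cost: 316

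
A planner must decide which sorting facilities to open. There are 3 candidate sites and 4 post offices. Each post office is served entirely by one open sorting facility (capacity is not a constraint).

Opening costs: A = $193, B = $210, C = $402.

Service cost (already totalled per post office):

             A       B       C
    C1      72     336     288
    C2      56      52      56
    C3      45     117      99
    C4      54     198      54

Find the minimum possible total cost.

Minimum total cost: 420

For any fixed open set, each post office goes to its cheapest open site; total = fixed + service.
{A}: C1→A 72, C2→A 56, C3→A 45, C4→A 54. Service 227; fixed 193; total 420.
{A, B}: service 223 + fixed 403 = 626
{A, C}: service 227 + fixed 595 = 822
{A, B, C}: C1→A 72, C2→B 52, C3→A 45, C4→A 54. Service 223; fixed 805; total 1028.
No other subset beats 420.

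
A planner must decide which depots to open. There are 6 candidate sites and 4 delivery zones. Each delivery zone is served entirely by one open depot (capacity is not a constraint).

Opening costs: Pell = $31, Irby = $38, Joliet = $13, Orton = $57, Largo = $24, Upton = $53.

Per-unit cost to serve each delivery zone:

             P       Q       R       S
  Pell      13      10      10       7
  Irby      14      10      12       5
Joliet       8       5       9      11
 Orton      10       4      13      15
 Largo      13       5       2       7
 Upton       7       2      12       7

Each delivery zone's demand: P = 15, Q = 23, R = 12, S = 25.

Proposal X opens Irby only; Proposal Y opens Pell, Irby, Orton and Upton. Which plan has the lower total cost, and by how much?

Proposal Y is cheaper by 172.

Proposal X: {Irby}: P→Irby 14·15=210, Q→Irby 10·23=230, R→Irby 12·12=144, S→Irby 5·25=125. Service 709; fixed 38; total 747.
Proposal Y: {Pell, Irby, Orton, Upton}: P→Upton 7·15=105, Q→Upton 2·23=46, R→Pell 10·12=120, S→Irby 5·25=125. Service 396; fixed 179; total 575.
Difference: |747 − 575| = 172.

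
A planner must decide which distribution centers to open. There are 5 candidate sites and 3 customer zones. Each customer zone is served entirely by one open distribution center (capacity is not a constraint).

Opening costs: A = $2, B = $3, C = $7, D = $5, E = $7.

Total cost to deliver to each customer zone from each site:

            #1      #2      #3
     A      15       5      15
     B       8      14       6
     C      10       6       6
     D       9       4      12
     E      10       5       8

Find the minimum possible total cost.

Minimum total cost: 24

For any fixed open set, each customer zone goes to its cheapest open site; total = fixed + service.
{A, B}: #1→B 8, #2→A 5, #3→B 6. Service 19; fixed 5; total 24.
{B, D}: #1→B 8, #2→D 4, #3→B 6. Service 18; fixed 8; total 26.
{A, B, D}: service 18 + fixed 10 = 28
{A, B, C, D, E}: #1→B 8, #2→D 4, #3→B 6. Service 18; fixed 24; total 42.
No other subset beats 24.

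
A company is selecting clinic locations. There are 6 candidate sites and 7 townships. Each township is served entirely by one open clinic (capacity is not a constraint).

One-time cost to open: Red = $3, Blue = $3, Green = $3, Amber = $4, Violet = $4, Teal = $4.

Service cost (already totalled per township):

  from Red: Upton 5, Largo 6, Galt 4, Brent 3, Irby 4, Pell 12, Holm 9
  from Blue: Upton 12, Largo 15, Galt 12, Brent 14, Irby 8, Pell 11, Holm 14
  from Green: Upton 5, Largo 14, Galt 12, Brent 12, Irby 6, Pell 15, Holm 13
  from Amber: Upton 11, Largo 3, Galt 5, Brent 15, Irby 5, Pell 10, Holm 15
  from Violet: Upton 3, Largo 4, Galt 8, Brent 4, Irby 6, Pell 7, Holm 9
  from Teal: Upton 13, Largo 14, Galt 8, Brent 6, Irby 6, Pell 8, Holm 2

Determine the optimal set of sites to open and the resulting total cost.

Open Red, Violet and Teal; minimum total cost 38.

For any fixed open set, each township goes to its cheapest open site; total = fixed + service.
{Red, Violet, Teal}: Upton→Violet 3, Largo→Violet 4, Galt→Red 4, Brent→Red 3, Irby→Red 4, Pell→Violet 7, Holm→Teal 2. Service 27; fixed 11; total 38.
{Red, Teal}: service 32 + fixed 7 = 39
{Red, Amber, Teal}: service 29 + fixed 11 = 40
{Red, Blue, Green, Amber, Violet, Teal}: Upton→Violet 3, Largo→Amber 3, Galt→Red 4, Brent→Red 3, Irby→Red 4, Pell→Violet 7, Holm→Teal 2. Service 26; fixed 21; total 47.
No other subset beats 38.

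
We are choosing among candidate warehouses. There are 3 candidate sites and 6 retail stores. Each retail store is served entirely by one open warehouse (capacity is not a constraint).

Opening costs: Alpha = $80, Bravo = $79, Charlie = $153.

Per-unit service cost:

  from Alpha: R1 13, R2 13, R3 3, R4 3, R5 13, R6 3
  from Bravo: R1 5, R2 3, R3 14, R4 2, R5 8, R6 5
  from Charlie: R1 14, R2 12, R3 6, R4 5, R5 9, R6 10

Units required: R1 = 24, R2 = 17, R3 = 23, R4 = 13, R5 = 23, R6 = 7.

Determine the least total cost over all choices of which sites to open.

Minimum total cost: 630

For any fixed open set, each retail store goes to its cheapest open site; total = fixed + service.
{Alpha, Bravo}: R1→Bravo 5·24=120, R2→Bravo 3·17=51, R3→Alpha 3·23=69, R4→Bravo 2·13=26, R5→Bravo 8·23=184, R6→Alpha 3·7=21. Service 471; fixed 159; total 630.
{Alpha, Bravo, Charlie}: R1→Bravo 5·24=120, R2→Bravo 3·17=51, R3→Alpha 3·23=69, R4→Bravo 2·13=26, R5→Bravo 8·23=184, R6→Alpha 3·7=21. Service 471; fixed 312; total 783.
{Bravo, Charlie}: service 554 + fixed 232 = 786
{Bravo}: service 738 + fixed 79 = 817
(All 7 nonempty subsets were checked; Alpha and Bravo is lowest.)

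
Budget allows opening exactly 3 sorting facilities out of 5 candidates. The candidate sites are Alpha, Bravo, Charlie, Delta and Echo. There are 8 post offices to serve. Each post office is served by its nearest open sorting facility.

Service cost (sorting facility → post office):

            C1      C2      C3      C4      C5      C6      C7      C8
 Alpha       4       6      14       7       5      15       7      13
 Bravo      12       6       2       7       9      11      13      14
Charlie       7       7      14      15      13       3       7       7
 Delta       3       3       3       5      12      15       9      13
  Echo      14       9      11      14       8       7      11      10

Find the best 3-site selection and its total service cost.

Choose Alpha, Charlie and Delta; total service cost 36.

With exactly 3 open, each post office uses its cheapest among the chosen.
{Alpha, Charlie, Delta}: C1→Delta 3, C2→Delta 3, C3→Delta 3, C4→Delta 5, C5→Alpha 5, C6→Charlie 3, C7→Alpha 7, C8→Charlie 7. Service cost 36.
{Bravo, Charlie, Delta}: service cost 39
{Charlie, Delta, Echo}: service cost 39
Among all 10 size-3 choices, {Alpha, Charlie, Delta} is lowest.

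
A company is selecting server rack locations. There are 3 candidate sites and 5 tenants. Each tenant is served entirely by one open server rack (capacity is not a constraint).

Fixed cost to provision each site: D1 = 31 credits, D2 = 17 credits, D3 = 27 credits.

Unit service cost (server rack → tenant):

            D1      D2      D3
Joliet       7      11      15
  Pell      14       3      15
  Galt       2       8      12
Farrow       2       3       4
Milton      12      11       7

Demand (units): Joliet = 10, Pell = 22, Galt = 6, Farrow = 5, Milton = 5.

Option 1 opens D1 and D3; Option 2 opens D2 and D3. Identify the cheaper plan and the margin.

Option 2 is cheaper by 175.

Option 1: {D1, D3}: Joliet→D1 7·10=70, Pell→D1 14·22=308, Galt→D1 2·6=12, Farrow→D1 2·5=10, Milton→D3 7·5=35. Service 435; fixed 58; total 493.
Option 2: {D2, D3}: Joliet→D2 11·10=110, Pell→D2 3·22=66, Galt→D2 8·6=48, Farrow→D2 3·5=15, Milton→D3 7·5=35. Service 274; fixed 44; total 318.
Difference: |493 − 318| = 175.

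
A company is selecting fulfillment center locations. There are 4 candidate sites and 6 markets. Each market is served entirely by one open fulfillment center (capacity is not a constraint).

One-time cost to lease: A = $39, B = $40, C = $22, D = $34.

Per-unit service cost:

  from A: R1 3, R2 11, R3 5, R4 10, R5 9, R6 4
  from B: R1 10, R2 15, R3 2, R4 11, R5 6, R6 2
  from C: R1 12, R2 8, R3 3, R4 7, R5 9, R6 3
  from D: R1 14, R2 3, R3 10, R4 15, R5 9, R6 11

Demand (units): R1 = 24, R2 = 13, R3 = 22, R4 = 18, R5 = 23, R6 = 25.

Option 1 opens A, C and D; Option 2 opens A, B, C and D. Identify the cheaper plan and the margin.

Option 2 is cheaper by 76.

Option 1: {A, C, D}: R1→A 3·24=72, R2→D 3·13=39, R3→C 3·22=66, R4→C 7·18=126, R5→A 9·23=207, R6→C 3·25=75. Service 585; fixed 95; total 680.
Option 2: {A, B, C, D}: R1→A 3·24=72, R2→D 3·13=39, R3→B 2·22=44, R4→C 7·18=126, R5→B 6·23=138, R6→B 2·25=50. Service 469; fixed 135; total 604.
Difference: |680 − 604| = 76.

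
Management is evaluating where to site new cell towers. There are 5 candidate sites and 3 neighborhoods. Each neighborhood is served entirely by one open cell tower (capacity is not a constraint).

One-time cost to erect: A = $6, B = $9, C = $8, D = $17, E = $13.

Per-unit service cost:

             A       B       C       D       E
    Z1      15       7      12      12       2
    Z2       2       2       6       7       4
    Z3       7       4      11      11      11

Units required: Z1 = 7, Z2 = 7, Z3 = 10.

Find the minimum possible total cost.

For any fixed open set, each neighborhood goes to its cheapest open site; total = fixed + service.
{B, E}: Z1→E 2·7=14, Z2→B 2·7=14, Z3→B 4·10=40. Service 68; fixed 22; total 90.
{A, B, E}: Z1→E 2·7=14, Z2→A 2·7=14, Z3→B 4·10=40. Service 68; fixed 28; total 96.
{B, C, E}: Z1→E 2·7=14, Z2→B 2·7=14, Z3→B 4·10=40. Service 68; fixed 30; total 98.
{A, B, C, D, E}: service 68 + fixed 53 = 121
No other subset beats 90.

Minimum total cost: 90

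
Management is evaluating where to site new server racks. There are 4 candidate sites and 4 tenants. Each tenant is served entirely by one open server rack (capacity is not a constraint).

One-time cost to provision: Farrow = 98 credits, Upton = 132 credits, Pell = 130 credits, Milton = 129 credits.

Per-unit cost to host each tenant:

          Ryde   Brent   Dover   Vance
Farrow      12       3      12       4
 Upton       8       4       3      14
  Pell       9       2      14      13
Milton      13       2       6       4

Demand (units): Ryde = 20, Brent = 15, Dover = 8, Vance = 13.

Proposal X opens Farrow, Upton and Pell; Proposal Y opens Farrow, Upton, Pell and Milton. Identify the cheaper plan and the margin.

Proposal X is cheaper by 129.

Proposal X: {Farrow, Upton, Pell}: Ryde→Upton 8·20=160, Brent→Pell 2·15=30, Dover→Upton 3·8=24, Vance→Farrow 4·13=52. Service 266; fixed 360; total 626.
Proposal Y: {Farrow, Upton, Pell, Milton}: Ryde→Upton 8·20=160, Brent→Pell 2·15=30, Dover→Upton 3·8=24, Vance→Farrow 4·13=52. Service 266; fixed 489; total 755.
Difference: |626 − 755| = 129.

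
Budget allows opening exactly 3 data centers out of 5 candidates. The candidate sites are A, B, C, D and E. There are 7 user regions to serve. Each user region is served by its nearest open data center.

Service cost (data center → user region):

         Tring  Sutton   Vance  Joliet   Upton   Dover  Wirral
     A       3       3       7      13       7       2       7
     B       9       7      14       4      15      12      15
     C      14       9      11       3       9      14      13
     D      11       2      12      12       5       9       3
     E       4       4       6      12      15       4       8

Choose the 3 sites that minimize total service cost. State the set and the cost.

With exactly 3 open, each user region uses its cheapest among the chosen.
{A, C, D}: Tring→A 3, Sutton→D 2, Vance→A 7, Joliet→C 3, Upton→D 5, Dover→A 2, Wirral→D 3. Service cost 25.
{A, B, D}: service cost 26
{C, D, E}: service cost 27
Among all 10 size-3 choices, {A, C, D} is lowest.

Choose A, C and D; total service cost 25.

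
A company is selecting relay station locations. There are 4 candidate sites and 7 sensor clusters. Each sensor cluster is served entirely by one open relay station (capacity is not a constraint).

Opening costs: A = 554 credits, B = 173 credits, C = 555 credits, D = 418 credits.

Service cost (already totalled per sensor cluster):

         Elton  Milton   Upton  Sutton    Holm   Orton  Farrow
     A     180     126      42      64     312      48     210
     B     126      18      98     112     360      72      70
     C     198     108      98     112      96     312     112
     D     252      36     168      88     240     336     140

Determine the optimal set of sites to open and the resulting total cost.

For any fixed open set, each sensor cluster goes to its cheapest open site; total = fixed + service.
{B}: Elton→B 126, Milton→B 18, Upton→B 98, Sutton→B 112, Holm→B 360, Orton→B 72, Farrow→B 70. Service 856; fixed 173; total 1029.
{B, D}: Elton→B 126, Milton→B 18, Upton→B 98, Sutton→D 88, Holm→D 240, Orton→B 72, Farrow→B 70. Service 712; fixed 591; total 1303.
{B, C}: service 592 + fixed 728 = 1320
{A, B, C, D}: Elton→B 126, Milton→B 18, Upton→A 42, Sutton→A 64, Holm→C 96, Orton→A 48, Farrow→B 70. Service 464; fixed 1700; total 2164.
(All 15 nonempty subsets were checked; B only is lowest.)

Open B only; minimum total cost 1029.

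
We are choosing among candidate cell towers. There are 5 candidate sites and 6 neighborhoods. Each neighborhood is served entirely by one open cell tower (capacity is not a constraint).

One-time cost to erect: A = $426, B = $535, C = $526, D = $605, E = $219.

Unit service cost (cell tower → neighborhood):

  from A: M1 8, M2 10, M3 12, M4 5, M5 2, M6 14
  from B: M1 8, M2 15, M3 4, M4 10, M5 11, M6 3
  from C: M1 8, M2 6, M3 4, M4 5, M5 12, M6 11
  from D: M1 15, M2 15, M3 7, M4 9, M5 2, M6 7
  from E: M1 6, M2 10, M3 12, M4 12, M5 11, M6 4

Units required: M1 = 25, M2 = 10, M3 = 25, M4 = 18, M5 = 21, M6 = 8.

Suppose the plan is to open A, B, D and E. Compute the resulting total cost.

Each neighborhood is assigned to its cheapest site among the open ones.
{A, B, D, E}: M1→E 6·25=150, M2→A 10·10=100, M3→B 4·25=100, M4→A 5·18=90, M5→A 2·21=42, M6→B 3·8=24. Service 506; fixed 1785; total 2291.

Total cost: 2291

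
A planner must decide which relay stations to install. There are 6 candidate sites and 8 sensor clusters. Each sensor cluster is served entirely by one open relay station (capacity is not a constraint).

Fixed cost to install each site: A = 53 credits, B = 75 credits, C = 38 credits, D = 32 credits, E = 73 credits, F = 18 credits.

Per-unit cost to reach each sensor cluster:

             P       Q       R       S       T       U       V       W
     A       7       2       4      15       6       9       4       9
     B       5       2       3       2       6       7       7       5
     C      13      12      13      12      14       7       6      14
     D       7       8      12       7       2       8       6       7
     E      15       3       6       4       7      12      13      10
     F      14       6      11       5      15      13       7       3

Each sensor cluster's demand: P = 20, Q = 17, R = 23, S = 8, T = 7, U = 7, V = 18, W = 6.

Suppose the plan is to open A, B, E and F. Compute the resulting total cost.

Total cost: 619

Each sensor cluster is assigned to its cheapest site among the open ones.
{A, B, E, F}: P→B 5·20=100, Q→A 2·17=34, R→B 3·23=69, S→B 2·8=16, T→A 6·7=42, U→B 7·7=49, V→A 4·18=72, W→F 3·6=18. Service 400; fixed 219; total 619.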